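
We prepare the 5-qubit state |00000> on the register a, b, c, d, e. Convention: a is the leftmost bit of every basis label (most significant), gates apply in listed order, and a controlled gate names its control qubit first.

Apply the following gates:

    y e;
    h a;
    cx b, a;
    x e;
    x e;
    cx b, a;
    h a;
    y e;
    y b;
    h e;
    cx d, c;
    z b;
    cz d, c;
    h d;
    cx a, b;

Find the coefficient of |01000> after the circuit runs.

|01000> carries amplitude -I/2 in the final state. Key observation: gates 1-8 undo each other exactly, leaving only the rest of the circuit to track.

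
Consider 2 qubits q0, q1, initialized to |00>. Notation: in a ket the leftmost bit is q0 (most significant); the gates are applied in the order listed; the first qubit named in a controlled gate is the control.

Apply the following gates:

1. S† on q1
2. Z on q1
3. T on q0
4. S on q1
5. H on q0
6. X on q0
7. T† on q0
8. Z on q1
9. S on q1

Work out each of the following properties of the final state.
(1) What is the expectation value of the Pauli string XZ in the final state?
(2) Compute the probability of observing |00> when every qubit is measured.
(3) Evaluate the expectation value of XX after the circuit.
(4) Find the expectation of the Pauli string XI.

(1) The expectation value of XZ is sqrt(2)/2.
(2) A full measurement returns |00> with probability 1/2.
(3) In the final state, XX has expectation 0.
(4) In the final state, XI has expectation sqrt(2)/2.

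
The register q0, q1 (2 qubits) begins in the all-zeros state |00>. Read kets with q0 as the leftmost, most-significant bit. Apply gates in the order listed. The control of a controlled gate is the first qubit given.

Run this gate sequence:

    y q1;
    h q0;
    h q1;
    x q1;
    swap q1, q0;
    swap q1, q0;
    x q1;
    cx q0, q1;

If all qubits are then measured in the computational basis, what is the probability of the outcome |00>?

Outcome |00> occurs with probability 1/4. Key observation: the block from step 4 through step 7 cancels to the identity and can be dropped.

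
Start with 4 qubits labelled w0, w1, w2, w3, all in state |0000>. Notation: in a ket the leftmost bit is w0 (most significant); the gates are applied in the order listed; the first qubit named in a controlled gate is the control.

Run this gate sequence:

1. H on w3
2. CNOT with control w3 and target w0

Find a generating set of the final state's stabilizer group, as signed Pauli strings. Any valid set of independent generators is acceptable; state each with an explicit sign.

The stabilizer group can be generated by +XIIX, +ZIIZ, +IZII, +IIZI, among other valid generating sets.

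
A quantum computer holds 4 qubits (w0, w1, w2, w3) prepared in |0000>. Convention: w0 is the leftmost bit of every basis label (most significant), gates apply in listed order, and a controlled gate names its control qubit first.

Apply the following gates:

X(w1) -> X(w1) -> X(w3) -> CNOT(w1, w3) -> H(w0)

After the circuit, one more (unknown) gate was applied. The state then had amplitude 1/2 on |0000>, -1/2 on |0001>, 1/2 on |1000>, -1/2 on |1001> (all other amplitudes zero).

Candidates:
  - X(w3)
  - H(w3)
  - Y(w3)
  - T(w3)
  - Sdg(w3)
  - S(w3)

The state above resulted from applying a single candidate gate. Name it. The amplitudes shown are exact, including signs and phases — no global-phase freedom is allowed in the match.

It was H(w3) that produced the state shown. Key observation: steps 1-2 multiply out to the identity, so the circuit reduces to the remaining gates.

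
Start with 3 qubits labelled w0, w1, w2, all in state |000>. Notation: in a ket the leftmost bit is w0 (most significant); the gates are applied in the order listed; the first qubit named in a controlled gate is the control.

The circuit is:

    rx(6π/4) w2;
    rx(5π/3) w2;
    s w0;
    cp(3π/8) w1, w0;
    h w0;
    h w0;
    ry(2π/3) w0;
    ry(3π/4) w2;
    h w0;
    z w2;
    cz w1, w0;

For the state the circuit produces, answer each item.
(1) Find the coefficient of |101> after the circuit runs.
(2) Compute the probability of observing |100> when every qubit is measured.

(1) The final state's coefficient on |101> equals -sqrt(3*sqrt(2) + 6)/8 + sqrt(sqrt(2) + 2)/4 + I*sqrt(2 - sqrt(2))/8.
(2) A full measurement returns |100> with probability -sqrt(3)/8 - 3*sqrt(2)/32 + sqrt(6)/16 + 1/4.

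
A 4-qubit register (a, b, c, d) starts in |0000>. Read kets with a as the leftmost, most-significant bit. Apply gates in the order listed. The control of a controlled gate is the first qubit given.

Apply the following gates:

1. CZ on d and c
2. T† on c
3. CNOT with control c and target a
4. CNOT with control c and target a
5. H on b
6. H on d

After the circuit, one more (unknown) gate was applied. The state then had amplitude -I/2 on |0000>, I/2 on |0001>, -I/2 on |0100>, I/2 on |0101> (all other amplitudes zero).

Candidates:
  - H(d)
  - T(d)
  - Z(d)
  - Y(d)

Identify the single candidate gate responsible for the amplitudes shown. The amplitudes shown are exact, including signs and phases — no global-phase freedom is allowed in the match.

The unique candidate consistent with the amplitudes is Y(d).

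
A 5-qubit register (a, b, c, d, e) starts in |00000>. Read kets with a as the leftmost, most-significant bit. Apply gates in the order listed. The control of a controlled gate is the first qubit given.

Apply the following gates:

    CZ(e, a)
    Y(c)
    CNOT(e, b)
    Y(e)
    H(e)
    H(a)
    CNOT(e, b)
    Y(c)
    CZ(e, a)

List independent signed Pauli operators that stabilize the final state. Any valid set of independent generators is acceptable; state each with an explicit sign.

One valid set of independent stabilizer generators is +XIIIZ, -ZXIIX, +IZIIZ, +IIZII, +IIIZI (any independent generating set of the same group is equally correct).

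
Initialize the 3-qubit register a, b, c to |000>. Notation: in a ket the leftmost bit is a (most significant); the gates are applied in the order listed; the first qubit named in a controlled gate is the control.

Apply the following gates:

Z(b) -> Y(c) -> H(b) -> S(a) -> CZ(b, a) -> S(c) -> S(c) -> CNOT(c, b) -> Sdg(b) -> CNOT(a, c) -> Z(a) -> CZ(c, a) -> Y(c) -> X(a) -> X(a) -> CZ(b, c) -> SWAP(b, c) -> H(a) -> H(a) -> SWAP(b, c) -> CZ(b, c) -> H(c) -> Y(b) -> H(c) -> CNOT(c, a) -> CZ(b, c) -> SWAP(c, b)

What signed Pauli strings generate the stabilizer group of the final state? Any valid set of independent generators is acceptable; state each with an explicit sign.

One valid set of independent stabilizer generators is -IIY, +ZII, +IZI (any independent generating set of the same group is equally correct). Key observation: gates 16-21 undo each other exactly, leaving only the rest of the circuit to track.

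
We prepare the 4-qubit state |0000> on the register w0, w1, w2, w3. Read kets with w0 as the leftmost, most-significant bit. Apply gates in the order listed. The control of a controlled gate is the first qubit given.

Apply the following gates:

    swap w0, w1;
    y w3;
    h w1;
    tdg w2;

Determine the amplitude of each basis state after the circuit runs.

After the circuit, the state carries amplitude sqrt(2)*I/2 on |0001>, sqrt(2)*I/2 on |0101>, and 0 on every other basis state.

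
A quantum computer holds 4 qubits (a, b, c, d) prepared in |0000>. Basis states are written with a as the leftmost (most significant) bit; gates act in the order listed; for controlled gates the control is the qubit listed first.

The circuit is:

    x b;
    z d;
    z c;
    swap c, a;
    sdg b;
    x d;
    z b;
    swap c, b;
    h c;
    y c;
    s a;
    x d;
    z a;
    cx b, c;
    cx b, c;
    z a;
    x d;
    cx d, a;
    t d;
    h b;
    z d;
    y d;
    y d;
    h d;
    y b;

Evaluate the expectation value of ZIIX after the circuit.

In the final state, ZIIX has expectation 1. Key observation: steps 12-17 multiply out to the identity, so the circuit reduces to the remaining gates.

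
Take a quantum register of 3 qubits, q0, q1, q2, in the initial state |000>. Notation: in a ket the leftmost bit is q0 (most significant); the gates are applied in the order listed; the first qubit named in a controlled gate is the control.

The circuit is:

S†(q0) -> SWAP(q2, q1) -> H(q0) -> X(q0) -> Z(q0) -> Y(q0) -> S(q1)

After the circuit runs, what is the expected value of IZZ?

The observable IZZ averages to 1.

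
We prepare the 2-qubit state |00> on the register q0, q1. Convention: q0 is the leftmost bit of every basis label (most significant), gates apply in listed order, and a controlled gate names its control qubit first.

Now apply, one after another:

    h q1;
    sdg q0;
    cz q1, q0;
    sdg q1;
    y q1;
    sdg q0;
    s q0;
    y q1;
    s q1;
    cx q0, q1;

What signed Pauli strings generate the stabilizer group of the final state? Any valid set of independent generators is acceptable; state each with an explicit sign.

The final state is stabilized by the group generated by +IX, +ZI; other independent generating sets are equally valid.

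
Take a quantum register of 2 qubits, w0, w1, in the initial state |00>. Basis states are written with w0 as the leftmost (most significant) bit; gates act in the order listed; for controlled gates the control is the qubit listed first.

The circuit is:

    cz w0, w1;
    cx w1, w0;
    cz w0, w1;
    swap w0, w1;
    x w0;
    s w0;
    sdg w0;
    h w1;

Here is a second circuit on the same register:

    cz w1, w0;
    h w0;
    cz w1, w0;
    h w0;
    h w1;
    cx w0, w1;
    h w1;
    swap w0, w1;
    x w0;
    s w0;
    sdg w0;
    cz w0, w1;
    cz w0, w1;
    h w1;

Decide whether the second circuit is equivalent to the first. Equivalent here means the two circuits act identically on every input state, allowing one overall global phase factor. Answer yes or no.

Yes — the two circuits implement the same unitary up to a global phase.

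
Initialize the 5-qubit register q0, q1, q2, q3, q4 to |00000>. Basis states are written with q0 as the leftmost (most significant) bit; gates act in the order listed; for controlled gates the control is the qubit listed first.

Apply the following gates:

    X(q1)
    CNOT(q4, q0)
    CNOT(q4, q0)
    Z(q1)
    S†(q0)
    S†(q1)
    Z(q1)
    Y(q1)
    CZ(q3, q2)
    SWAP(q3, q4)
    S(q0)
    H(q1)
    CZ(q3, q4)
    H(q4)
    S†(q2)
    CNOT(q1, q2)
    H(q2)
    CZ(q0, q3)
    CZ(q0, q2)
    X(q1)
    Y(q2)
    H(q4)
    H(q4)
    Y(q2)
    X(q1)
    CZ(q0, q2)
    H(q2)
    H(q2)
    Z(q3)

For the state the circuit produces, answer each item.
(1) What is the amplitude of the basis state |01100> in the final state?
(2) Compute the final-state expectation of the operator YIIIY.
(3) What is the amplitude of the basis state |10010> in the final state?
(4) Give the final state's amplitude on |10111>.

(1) The amplitude on |01100> is sqrt(2)/4. Key observation: gates 19-26 undo each other exactly, leaving only the rest of the circuit to track.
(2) The observable YIIIY averages to 0.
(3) The final state's coefficient on |10010> equals 0.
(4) The final state's coefficient on |10111> equals 0.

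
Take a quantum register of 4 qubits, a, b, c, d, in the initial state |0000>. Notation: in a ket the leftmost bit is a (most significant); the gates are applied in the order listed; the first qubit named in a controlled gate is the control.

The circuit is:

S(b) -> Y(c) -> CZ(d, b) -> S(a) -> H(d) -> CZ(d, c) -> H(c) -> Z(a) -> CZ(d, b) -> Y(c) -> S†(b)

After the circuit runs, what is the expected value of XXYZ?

In the final state, XXYZ has expectation 0.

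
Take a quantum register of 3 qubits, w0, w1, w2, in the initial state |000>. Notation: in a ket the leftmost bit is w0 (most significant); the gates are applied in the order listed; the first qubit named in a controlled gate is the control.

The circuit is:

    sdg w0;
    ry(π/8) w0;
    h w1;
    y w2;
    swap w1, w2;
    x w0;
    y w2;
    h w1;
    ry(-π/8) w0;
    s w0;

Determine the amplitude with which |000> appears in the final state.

|000> carries amplitude sqrt(2 - sqrt(2))/4 in the final state.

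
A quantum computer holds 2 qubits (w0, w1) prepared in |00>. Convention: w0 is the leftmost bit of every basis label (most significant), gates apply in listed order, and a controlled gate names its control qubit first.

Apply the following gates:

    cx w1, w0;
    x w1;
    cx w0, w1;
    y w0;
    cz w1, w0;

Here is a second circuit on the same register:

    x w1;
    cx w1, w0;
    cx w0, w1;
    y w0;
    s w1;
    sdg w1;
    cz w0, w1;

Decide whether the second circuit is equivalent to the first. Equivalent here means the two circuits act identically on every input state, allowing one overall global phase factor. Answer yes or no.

No: there is an input state on which the two circuits produce genuinely different outputs (not merely differing by a phase).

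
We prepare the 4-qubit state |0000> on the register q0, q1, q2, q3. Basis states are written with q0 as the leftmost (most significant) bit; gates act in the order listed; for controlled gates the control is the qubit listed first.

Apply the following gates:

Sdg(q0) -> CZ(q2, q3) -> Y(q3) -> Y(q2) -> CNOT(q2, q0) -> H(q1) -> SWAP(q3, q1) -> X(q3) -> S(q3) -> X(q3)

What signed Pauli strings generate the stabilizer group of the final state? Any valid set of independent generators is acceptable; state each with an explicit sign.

The final state is stabilized by the group generated by -IIIY, -ZIII, -IZII, -IIZI; other independent generating sets are equally valid.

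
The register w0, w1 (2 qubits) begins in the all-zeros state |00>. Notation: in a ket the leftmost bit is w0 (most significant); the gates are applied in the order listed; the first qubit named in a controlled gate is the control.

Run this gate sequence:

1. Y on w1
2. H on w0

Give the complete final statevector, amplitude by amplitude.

The resulting statevector has amplitude 0 on |00>, sqrt(2)*I/2 on |01>, 0 on |10>, sqrt(2)*I/2 on |11>.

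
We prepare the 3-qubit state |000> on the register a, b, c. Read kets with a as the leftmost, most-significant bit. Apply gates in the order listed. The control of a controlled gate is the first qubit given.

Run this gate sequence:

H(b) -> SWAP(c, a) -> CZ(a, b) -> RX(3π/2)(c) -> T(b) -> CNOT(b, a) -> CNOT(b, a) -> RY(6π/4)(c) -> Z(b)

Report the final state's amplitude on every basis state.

The final amplitudes are sqrt(2)*(1 + I)/4 on |000>, sqrt(2)*(-1 + I)/4 on |001>, sqrt(2)*(-1 - I)*exp(I*pi/4)/4 on |010>, 1/2 on |011>, 0 on |100>, 0 on |101>, 0 on |110>, 0 on |111>. Key observation: gates 6-7 undo each other exactly, leaving only the rest of the circuit to track.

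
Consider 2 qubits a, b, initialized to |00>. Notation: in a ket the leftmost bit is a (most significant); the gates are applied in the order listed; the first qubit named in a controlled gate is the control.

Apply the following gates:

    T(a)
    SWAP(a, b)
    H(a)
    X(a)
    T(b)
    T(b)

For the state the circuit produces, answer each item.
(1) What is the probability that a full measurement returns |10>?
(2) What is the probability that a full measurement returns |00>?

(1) The probability of measuring |10> is 1/2.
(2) The probability of measuring |00> is 1/2.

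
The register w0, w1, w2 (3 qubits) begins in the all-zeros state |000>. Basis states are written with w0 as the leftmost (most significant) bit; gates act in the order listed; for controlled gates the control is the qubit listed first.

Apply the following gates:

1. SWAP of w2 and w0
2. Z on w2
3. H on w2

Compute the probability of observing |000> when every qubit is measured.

Outcome |000> occurs with probability 1/2.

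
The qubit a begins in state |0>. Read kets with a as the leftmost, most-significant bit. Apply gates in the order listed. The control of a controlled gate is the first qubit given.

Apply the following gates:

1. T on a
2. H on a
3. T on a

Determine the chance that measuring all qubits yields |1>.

A full measurement returns |1> with probability 1/2.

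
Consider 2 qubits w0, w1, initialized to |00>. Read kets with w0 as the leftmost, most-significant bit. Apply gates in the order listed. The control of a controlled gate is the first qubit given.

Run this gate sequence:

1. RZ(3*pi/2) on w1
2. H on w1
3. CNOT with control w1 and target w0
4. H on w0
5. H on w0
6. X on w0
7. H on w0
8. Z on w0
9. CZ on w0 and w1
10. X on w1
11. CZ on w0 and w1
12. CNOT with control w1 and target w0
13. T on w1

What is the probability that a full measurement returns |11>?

A full measurement returns |11> with probability 1/4. Key observation: the block from step 5 through step 8 cancels to the identity and can be dropped.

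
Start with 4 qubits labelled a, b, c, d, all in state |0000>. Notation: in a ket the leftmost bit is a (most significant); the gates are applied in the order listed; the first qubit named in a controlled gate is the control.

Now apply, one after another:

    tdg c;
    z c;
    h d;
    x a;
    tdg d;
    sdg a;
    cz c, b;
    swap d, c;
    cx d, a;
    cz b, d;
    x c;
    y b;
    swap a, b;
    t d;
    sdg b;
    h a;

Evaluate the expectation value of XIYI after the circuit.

In the final state, XIYI has expectation -sqrt(2)/2.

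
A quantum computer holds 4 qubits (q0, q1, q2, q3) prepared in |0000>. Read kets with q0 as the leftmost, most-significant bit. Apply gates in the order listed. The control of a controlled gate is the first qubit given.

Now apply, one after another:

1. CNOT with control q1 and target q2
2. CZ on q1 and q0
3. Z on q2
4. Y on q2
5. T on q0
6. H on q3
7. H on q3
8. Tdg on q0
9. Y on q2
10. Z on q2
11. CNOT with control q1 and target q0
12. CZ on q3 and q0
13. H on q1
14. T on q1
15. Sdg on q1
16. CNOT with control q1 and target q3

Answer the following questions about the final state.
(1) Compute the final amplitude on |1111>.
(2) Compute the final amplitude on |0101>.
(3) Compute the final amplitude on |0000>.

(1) The amplitude on |1111> is 0. Key observation: the block from step 3 through step 10 cancels to the identity and can be dropped.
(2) The final state's coefficient on |0101> equals -sqrt(2)*exp(3*I*pi/4)/2.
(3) |0000> carries amplitude sqrt(2)/2 in the final state.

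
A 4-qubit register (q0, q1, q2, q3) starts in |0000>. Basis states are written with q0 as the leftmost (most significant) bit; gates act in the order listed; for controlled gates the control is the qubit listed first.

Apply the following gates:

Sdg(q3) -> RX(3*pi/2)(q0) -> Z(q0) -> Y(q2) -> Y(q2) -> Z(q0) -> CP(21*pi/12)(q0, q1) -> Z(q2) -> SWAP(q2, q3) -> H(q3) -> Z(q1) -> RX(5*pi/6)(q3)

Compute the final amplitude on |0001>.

|0001> carries amplitude (1 - I)*(-sqrt(6) + sqrt(2)*I)/8 in the final state.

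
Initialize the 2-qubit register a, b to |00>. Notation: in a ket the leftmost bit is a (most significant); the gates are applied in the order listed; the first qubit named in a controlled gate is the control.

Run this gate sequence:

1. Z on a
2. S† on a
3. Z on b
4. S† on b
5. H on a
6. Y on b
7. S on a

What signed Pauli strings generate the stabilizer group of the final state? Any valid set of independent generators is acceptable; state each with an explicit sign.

One valid set of independent stabilizer generators is +YI, -IZ (any independent generating set of the same group is equally correct).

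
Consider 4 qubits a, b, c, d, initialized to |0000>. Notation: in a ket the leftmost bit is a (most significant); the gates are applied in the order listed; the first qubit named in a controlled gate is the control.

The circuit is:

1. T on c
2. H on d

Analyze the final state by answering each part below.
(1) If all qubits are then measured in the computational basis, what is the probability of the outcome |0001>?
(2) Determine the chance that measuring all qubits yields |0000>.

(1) The probability of measuring |0001> is 1/2.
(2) Outcome |0000> occurs with probability 1/2.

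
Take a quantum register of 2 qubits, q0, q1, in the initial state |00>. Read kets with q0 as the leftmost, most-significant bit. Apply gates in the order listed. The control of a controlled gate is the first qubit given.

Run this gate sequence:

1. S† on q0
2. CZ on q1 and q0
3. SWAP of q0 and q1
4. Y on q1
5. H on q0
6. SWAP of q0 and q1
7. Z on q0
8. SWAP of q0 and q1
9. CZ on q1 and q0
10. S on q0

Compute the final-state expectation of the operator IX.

The expectation value of IX is 0.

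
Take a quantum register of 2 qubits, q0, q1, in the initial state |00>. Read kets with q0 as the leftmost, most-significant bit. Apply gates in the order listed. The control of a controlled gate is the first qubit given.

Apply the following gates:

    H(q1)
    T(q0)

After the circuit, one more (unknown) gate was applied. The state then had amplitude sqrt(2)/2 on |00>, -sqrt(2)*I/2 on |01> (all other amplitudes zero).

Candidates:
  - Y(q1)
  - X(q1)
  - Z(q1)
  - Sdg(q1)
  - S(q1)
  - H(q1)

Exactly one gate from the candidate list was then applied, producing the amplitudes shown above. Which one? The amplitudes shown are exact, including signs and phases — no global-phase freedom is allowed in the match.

It was Sdg(q1) that produced the state shown.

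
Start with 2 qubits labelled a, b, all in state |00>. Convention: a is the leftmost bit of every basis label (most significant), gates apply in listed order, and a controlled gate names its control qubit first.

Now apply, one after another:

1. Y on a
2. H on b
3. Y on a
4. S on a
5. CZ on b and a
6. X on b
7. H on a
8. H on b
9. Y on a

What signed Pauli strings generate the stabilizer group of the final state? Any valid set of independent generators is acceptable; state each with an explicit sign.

The stabilizer group can be generated by -XI, +IZ, among other valid generating sets.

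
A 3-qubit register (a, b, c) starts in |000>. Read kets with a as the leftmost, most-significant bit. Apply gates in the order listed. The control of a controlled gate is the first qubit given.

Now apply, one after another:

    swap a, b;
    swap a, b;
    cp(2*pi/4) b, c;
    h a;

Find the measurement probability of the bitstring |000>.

A full measurement returns |000> with probability 1/2. Key observation: steps 1-2 multiply out to the identity, so the circuit reduces to the remaining gates.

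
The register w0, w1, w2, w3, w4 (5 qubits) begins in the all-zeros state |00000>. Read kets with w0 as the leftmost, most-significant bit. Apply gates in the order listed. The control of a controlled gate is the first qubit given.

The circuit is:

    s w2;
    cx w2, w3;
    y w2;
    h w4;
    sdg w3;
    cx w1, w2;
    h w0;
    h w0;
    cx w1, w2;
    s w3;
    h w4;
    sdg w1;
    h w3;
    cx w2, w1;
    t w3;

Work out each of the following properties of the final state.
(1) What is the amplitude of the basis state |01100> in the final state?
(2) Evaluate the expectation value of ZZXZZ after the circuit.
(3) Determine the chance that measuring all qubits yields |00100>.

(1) |01100> carries amplitude sqrt(2)*I/2 in the final state. Key observation: steps 4-11 multiply out to the identity, so the circuit reduces to the remaining gates.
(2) In the final state, ZZXZZ has expectation 0.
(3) The probability of measuring |00100> is 0.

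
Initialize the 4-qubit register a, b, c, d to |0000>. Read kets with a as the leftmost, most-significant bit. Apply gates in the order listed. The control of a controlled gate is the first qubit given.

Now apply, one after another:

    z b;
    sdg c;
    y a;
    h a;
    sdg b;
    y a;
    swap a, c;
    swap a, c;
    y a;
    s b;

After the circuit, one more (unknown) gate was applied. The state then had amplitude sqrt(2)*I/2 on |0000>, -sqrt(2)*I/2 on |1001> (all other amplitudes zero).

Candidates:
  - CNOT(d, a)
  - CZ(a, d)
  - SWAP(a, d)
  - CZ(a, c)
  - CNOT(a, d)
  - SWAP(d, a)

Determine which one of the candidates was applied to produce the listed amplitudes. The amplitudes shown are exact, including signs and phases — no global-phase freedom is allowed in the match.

It was CNOT(a, d) that produced the state shown. Key observation: steps 5-10 multiply out to the identity, so the circuit reduces to the remaining gates.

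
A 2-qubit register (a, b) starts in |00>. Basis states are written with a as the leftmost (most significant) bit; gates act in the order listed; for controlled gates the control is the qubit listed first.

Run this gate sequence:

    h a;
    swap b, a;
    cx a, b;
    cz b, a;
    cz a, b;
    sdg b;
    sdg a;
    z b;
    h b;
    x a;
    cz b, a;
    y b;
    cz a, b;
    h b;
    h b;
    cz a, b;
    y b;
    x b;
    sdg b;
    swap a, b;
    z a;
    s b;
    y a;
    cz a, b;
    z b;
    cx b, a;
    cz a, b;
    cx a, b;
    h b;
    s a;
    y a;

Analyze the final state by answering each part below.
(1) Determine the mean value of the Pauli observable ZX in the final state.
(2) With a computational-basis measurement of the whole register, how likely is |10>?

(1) In the final state, ZX has expectation 1. Key observation: gates 12-17 undo each other exactly, leaving only the rest of the circuit to track.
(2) Outcome |10> occurs with probability 1/4.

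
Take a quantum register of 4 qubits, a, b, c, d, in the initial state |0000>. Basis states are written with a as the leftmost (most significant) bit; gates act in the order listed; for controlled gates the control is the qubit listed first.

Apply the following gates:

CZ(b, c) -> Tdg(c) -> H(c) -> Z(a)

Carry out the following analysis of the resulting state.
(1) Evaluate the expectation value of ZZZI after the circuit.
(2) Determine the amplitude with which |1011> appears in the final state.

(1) In the final state, ZZZI has expectation 0.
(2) |1011> carries amplitude 0 in the final state.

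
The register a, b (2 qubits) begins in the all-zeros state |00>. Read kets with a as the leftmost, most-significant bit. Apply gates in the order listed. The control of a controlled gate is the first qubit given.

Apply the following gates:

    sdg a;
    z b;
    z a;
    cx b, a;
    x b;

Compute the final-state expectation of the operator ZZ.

The observable ZZ averages to -1.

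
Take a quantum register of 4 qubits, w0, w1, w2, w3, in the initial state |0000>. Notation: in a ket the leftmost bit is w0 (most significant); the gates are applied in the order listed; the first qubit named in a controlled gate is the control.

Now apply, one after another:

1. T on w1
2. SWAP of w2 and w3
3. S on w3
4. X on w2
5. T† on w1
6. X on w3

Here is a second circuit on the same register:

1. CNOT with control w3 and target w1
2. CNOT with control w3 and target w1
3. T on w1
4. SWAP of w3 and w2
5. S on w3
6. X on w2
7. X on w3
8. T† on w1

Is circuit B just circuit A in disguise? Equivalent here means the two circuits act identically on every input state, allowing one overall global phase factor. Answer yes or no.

Yes: on every input state the two circuits agree up to one overall phase factor.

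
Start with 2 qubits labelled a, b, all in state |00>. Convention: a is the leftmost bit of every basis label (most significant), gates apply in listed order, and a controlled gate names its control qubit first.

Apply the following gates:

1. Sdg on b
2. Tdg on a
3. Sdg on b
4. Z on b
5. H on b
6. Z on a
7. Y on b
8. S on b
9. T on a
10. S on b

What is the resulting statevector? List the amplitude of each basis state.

The resulting statevector has amplitude -sqrt(2)*I/2 on |00>, -sqrt(2)*I/2 on |01>, 0 on |10>, 0 on |11>.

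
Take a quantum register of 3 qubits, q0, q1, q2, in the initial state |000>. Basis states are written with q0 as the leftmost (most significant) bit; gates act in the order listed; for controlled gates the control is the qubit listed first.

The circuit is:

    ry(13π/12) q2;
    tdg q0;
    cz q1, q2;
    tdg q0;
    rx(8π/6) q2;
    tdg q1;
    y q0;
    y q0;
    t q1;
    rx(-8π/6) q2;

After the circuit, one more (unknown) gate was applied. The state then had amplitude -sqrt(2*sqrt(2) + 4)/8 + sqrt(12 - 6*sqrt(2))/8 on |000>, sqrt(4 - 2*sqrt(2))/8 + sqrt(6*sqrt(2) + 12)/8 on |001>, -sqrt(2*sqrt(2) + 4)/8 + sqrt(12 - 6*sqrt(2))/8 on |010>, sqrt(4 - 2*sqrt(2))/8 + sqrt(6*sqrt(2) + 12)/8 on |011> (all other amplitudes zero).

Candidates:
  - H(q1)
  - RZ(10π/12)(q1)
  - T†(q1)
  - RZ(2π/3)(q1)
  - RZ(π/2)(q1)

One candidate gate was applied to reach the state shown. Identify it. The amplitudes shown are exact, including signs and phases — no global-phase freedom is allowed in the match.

The applied gate was H(q1). Key observation: gates 5-10 undo each other exactly, leaving only the rest of the circuit to track.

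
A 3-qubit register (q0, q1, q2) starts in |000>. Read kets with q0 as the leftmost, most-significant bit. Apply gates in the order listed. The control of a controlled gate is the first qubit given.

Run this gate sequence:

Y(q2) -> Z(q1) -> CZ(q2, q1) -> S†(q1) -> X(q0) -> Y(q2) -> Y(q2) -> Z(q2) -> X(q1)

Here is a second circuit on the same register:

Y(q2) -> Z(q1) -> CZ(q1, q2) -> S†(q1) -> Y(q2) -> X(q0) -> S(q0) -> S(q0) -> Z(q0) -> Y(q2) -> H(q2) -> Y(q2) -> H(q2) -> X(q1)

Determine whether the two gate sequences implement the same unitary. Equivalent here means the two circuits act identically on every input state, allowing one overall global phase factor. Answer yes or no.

No, they are not equivalent — no single phase factor reconciles the two unitaries.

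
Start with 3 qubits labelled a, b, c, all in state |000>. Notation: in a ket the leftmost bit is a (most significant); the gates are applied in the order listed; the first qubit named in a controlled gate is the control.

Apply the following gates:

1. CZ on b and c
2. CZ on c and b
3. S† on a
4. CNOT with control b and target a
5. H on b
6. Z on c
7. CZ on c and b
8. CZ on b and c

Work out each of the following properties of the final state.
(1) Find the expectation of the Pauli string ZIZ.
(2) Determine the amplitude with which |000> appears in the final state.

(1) In the final state, ZIZ has expectation 1.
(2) |000> carries amplitude sqrt(2)/2 in the final state.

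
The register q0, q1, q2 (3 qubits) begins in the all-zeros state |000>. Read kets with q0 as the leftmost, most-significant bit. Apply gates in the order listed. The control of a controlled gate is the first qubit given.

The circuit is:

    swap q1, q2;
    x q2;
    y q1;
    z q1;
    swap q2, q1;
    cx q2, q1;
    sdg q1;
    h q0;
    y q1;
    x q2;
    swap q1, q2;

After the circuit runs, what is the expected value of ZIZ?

The expectation value of ZIZ is 0.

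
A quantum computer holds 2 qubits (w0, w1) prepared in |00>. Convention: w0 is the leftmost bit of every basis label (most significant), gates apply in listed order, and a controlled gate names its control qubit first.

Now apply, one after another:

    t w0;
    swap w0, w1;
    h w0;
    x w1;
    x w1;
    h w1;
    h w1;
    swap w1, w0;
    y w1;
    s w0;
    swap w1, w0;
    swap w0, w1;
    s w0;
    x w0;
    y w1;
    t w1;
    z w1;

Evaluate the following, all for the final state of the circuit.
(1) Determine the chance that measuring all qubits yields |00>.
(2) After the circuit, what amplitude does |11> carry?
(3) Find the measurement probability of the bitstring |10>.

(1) A full measurement returns |00> with probability 0.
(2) The final state's coefficient on |11> equals -sqrt(2)*exp(I*pi/4)/2.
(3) The probability of measuring |10> is 1/2.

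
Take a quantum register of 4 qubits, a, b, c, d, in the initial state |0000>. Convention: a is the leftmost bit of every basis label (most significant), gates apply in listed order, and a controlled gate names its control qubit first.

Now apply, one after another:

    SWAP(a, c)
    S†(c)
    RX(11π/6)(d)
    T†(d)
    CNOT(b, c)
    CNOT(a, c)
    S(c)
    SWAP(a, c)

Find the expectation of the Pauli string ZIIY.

In the final state, ZIIY has expectation sqrt(2)/4.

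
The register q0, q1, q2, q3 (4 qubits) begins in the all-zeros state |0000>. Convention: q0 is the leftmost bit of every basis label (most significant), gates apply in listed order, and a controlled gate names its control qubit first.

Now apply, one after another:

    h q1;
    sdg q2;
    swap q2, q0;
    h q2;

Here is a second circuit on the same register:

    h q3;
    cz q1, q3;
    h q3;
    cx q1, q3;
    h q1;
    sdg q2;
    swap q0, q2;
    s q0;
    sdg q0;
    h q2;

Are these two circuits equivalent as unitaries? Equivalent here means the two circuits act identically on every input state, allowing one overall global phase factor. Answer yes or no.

Yes: on every input state the two circuits agree up to one overall phase factor.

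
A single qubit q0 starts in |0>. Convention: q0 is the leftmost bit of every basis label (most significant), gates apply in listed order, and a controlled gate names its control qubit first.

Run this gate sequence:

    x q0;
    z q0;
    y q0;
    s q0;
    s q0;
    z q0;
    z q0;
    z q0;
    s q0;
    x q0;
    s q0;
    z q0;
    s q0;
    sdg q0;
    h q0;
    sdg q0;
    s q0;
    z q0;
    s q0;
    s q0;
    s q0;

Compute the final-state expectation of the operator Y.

The observable Y averages to -1.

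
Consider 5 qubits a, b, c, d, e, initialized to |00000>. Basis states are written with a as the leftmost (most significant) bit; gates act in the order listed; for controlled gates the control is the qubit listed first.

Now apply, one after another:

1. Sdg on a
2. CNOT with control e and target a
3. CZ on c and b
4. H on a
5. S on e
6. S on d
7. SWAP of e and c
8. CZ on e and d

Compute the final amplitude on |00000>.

The final state's coefficient on |00000> equals sqrt(2)/2.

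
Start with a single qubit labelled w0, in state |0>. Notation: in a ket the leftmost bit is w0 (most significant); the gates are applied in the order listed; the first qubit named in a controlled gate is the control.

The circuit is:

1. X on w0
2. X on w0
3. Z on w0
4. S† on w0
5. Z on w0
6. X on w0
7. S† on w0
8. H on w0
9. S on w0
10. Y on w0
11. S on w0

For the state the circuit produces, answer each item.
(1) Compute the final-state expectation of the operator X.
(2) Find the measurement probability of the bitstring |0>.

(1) The expectation value of X is 1. Key observation: the block from step 1 through step 2 cancels to the identity and can be dropped.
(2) Outcome |0> occurs with probability 1/2.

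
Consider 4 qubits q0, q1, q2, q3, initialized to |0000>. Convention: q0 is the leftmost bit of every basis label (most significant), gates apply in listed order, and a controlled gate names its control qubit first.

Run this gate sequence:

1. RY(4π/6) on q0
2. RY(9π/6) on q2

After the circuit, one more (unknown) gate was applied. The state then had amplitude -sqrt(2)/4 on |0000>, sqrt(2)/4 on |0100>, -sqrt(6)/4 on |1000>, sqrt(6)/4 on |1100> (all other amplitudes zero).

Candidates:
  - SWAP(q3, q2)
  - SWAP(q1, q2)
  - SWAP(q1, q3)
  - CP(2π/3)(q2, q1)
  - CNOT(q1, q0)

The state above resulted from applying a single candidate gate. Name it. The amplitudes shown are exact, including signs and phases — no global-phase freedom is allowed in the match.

It was SWAP(q1, q2) that produced the state shown.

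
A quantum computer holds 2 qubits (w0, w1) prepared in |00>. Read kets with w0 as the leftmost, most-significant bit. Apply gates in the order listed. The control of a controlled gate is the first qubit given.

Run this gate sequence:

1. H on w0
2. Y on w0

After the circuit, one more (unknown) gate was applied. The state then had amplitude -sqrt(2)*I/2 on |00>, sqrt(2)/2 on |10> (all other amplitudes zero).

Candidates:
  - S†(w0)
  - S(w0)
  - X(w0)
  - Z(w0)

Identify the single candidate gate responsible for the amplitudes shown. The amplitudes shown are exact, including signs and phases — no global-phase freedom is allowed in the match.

The applied gate was S†(w0).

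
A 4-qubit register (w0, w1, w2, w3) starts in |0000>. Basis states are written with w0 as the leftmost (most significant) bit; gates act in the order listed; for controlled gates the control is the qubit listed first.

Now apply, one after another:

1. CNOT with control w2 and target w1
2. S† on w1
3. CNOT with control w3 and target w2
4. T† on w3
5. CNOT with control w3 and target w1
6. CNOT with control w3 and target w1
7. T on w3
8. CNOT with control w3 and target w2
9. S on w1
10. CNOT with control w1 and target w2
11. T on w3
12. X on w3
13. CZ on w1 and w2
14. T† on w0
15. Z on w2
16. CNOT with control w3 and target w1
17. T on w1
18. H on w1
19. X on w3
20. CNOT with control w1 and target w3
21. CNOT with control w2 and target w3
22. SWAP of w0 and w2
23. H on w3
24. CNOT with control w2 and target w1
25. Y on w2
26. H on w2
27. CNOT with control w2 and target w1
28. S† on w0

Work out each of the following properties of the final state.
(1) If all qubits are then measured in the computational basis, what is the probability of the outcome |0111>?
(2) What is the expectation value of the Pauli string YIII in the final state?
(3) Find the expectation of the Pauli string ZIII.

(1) Outcome |0111> occurs with probability 1/8. Key observation: steps 2-9 multiply out to the identity, so the circuit reduces to the remaining gates.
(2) The expectation value of YIII is 0.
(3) In the final state, ZIII has expectation 1.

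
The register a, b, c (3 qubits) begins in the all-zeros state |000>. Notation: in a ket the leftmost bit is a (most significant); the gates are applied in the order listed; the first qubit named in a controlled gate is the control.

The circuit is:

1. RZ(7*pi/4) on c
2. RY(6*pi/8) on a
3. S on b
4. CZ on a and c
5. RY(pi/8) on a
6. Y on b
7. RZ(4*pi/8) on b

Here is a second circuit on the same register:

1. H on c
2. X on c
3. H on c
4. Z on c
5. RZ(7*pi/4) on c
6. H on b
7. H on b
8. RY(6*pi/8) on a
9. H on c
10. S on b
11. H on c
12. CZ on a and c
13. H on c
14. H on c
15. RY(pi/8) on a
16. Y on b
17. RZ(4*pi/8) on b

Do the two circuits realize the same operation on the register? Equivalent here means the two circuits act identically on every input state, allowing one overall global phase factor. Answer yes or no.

Yes — the two circuits implement the same unitary up to a global phase.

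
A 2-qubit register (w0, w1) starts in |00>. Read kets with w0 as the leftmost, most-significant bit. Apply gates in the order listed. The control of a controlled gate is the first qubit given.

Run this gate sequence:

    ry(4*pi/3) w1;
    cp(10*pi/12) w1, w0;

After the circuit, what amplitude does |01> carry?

The amplitude on |01> is sqrt(3)/2.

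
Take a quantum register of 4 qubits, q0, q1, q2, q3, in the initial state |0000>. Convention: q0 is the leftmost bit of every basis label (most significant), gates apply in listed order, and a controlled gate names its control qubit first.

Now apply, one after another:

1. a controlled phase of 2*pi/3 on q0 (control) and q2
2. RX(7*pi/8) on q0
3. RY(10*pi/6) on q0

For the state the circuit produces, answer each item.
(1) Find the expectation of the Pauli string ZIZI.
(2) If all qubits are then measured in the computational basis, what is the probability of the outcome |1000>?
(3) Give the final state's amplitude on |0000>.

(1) In the final state, ZIZI has expectation -sqrt(sqrt(2) + 2)/4.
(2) Outcome |1000> occurs with probability sqrt(sqrt(2) + 2)/8 + 1/2.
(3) |0000> carries amplitude -sqrt(3)*sin(pi/16)/2 + I*cos(pi/16)/2 in the final state.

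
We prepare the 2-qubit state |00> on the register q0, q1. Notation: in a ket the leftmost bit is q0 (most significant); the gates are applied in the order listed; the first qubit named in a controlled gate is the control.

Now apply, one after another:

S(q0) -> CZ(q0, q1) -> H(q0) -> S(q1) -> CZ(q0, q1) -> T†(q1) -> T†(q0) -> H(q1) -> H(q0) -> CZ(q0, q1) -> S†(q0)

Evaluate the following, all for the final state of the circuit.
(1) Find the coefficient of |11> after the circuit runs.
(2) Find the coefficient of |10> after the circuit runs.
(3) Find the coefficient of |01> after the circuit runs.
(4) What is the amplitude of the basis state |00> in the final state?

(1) |11> carries amplitude sqrt(2)*(-exp(I*pi/4) + I)/4 in the final state.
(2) The amplitude on |10> is sqrt(2)*(-I + exp(I*pi/4))/4.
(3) |01> carries amplitude sqrt(2)*(1 - exp(3*I*pi/4))/4 in the final state.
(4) The amplitude on |00> is sqrt(2)*(1 - exp(3*I*pi/4))/4.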